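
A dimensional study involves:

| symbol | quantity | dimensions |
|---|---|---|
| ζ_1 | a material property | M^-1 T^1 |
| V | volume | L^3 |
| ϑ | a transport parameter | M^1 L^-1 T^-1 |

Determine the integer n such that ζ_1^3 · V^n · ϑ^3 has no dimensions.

1

Balance the L exponent: (3)·n from V, plus 3·(0) + 3·(-1) = -3 from the rest, must sum to zero.
3n − 3 = 0, so n = 1.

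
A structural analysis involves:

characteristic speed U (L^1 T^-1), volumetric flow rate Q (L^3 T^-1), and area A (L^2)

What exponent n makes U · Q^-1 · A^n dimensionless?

1

Balance the L exponent: (2)·n from A, plus (1) − (3) = -2 from the rest, must sum to zero.
2n − 2 = 0, so n = 1.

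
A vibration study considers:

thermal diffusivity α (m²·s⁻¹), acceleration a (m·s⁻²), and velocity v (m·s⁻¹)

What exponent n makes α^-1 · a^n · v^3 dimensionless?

-1

Balance the L exponent: (1)·n from a, plus −(2) + 3·(1) = 1 from the rest, must sum to zero.
n + 1 = 0, so n = -1.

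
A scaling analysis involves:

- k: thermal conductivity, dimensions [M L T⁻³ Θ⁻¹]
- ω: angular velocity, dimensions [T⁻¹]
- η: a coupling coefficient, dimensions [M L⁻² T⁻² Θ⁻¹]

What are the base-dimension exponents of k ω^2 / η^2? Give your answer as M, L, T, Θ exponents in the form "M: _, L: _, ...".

Collect each base-dimension exponent across the product:
  M: (1) + 2·(0) − 2·(1) = -1
  L: (1) + 2·(0) − 2·(-2) = 5
  T: (-3) + 2·(-1) − 2·(-2) = -1
  Θ: (-1) + 2·(0) − 2·(-1) = 1
So the dimensions are [M⁻¹ L⁵ T⁻¹ Θ].

M: -1, L: 5, T: -1, Θ: 1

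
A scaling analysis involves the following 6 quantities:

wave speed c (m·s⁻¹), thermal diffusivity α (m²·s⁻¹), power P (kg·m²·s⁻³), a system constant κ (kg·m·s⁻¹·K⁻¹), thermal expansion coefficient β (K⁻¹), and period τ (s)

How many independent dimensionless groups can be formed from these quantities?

2

There are 6 variables and 4 base dimensions (M, L, T, Θ).
The dimension matrix has rank 4.
Independent dimensionless groups: 6 − 4 = 2.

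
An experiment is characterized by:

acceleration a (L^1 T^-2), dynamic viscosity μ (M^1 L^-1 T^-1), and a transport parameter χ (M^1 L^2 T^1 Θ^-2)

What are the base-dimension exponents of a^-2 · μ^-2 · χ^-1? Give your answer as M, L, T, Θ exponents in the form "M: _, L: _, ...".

M: -3, L: -2, T: 5, Θ: 2

Collect each base-dimension exponent across the product:
  M: −2·(0) − 2·(1) − (1) = -3
  L: −2·(1) − 2·(-1) − (2) = -2
  T: −2·(-2) − 2·(-1) − (1) = 5
  Θ: −2·(0) − 2·(0) − (-2) = 2
So the dimensions are [M⁻³ L⁻² T⁵ Θ²].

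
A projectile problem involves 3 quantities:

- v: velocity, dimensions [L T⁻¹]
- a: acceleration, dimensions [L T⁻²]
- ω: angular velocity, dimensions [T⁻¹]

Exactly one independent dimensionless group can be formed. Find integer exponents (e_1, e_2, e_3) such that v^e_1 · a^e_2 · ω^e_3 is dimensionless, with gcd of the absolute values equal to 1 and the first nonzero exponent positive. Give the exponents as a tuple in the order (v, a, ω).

L: e_1·(1) + e_2·(1) + e_3·(0) = 0
T: e_1·(-1) + e_2·(-2) + e_3·(-1) = 0
Solving this homogeneous linear system for the smallest-integer solution (first nonzero entry positive) gives (1, -1, 1).

(1, -1, 1)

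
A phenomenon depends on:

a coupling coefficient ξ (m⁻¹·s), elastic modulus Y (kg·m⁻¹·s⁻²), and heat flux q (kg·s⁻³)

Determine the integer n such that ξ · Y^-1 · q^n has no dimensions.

Balance the M exponent: (1)·n from q, plus (0) − (1) = -1 from the rest, must sum to zero.
n − 1 = 0, so n = 1.

1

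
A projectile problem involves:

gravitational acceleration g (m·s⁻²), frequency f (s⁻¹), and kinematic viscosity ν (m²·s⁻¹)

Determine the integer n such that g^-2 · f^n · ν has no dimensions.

3

Balance the T exponent: (-1)·n from f, plus −2·(-2) + (-1) = 3 from the rest, must sum to zero.
−n + 3 = 0, so n = 3.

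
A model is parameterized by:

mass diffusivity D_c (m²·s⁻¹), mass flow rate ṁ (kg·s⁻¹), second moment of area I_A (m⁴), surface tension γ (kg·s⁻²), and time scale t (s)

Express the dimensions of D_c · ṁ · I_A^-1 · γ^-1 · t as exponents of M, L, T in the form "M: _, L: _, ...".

M: 0, L: -2, T: 1

Collect each base-dimension exponent across the product:
  M: (0) + (1) − (0) − (1) + (0) = 0
  L: (2) + (0) − (4) − (0) + (0) = -2
  T: (-1) + (-1) − (0) − (-2) + (1) = 1
So the dimensions are [L⁻² T].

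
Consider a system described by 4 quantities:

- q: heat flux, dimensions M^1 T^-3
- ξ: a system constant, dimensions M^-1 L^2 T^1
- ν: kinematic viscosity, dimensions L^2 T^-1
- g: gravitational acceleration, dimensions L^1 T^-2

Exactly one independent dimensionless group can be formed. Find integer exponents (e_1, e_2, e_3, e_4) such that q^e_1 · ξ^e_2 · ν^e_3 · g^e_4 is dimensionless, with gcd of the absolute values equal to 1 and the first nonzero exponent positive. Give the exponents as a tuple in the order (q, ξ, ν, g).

M: e_1·(1) + e_2·(-1) + e_3·(0) + e_4·(0) = 0
L: e_1·(0) + e_2·(2) + e_3·(2) + e_4·(1) = 0
T: e_1·(-3) + e_2·(1) + e_3·(-1) + e_4·(-2) = 0
Solving this homogeneous linear system for the smallest-integer solution (first nonzero entry positive) gives (3, 3, -2, -2).

(3, 3, -2, -2)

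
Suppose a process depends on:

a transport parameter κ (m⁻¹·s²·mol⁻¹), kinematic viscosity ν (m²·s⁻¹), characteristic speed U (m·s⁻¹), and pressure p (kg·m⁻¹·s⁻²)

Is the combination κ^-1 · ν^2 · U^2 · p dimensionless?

no

Sum the exponent of each base dimension across the product:
  M: −[κ]_M + 2·[ν]_M + 2·[U]_M + [p]_M = −(0) + 2·(0) + 2·(0) + (1) = 1
  L: −[κ]_L + 2·[ν]_L + 2·[U]_L + [p]_L = −(-1) + 2·(2) + 2·(1) + (-1) = 6
  T: −[κ]_T + 2·[ν]_T + 2·[U]_T + [p]_T = −(2) + 2·(-1) + 2·(-1) + (-2) = -8
  N: −[κ]_N + 2·[ν]_N + 2·[U]_N + [p]_N = −(-1) + 2·(0) + 2·(0) + (0) = 1
Net dimensions [M L⁶ T⁻⁸ N] ≠ [1] — not dimensionless.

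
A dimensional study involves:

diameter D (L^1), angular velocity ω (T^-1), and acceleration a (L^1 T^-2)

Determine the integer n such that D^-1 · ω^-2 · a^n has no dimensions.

1

Balance the L exponent: (1)·n from a, plus −(1) − 2·(0) = -1 from the rest, must sum to zero.
n − 1 = 0, so n = 1.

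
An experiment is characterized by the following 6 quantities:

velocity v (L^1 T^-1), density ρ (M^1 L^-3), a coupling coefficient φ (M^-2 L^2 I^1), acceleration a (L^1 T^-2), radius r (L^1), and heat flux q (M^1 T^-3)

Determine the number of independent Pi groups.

2

There are 6 variables and 4 base dimensions (M, L, T, I).
The dimension matrix has rank 4.
Independent dimensionless groups: 6 − 4 = 2.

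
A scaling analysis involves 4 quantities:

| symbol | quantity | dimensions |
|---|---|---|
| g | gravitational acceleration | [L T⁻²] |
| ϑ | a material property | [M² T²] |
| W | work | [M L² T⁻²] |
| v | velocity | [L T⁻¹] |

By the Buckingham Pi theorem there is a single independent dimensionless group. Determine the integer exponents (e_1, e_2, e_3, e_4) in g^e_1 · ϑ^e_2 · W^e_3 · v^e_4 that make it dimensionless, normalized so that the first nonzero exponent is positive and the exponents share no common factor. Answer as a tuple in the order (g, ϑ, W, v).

M: e_1·(0) + e_2·(2) + e_3·(1) + e_4·(0) = 0
L: e_1·(1) + e_2·(0) + e_3·(2) + e_4·(1) = 0
T: e_1·(-2) + e_2·(2) + e_3·(-2) + e_4·(-1) = 0
Solving this homogeneous linear system for the smallest-integer solution (first nonzero entry positive) gives (2, 1, -2, 2).

(2, 1, -2, 2)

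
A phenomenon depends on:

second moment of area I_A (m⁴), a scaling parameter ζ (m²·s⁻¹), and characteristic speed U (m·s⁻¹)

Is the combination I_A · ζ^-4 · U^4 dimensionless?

yes

Sum the exponent of each base dimension across the product:
  L: [I_A]_L − 4·[ζ]_L + 4·[U]_L = (4) − 4·(2) + 4·(1) = 0
  T: [I_A]_T − 4·[ζ]_T + 4·[U]_T = (0) − 4·(-1) + 4·(-1) = 0
All base exponents vanish — dimensionless.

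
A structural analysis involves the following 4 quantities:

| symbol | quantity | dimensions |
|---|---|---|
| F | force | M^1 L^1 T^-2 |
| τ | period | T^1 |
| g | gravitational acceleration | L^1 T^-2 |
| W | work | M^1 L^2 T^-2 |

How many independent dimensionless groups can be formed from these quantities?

1

There are 4 variables and 3 base dimensions (M, L, T).
The dimension matrix has rank 3.
Independent dimensionless groups: 4 − 3 = 1.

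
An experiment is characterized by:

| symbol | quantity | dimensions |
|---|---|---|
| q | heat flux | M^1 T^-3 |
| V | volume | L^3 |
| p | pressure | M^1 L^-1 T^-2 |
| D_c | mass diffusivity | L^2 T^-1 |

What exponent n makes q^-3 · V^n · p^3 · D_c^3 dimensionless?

-1

Balance the L exponent: (3)·n from V, plus −3·(0) + 3·(-1) + 3·(2) = 3 from the rest, must sum to zero.
3n + 3 = 0, so n = -1.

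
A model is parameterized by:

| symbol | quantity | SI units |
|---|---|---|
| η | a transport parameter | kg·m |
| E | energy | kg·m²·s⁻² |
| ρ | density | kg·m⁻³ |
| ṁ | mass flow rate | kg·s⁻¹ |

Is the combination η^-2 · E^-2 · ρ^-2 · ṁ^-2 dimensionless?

Sum the exponent of each base dimension across the product:
  M: −2·[η]_M − 2·[E]_M − 2·[ρ]_M − 2·[ṁ]_M = −2·(1) − 2·(1) − 2·(1) − 2·(1) = -8
  L: −2·[η]_L − 2·[E]_L − 2·[ρ]_L − 2·[ṁ]_L = −2·(1) − 2·(2) − 2·(-3) − 2·(0) = 0
  T: −2·[η]_T − 2·[E]_T − 2·[ρ]_T − 2·[ṁ]_T = −2·(0) − 2·(-2) − 2·(0) − 2·(-1) = 6
Net dimensions [M⁻⁸ T⁶] ≠ [1] — not dimensionless.

no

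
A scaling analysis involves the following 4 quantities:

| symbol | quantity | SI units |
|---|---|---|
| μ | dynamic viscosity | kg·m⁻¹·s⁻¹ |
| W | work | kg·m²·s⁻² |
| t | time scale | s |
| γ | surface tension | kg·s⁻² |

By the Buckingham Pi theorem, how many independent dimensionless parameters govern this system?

1

There are 4 variables and 3 base dimensions (M, L, T).
The dimension matrix has rank 3.
Independent dimensionless groups: 4 − 3 = 1.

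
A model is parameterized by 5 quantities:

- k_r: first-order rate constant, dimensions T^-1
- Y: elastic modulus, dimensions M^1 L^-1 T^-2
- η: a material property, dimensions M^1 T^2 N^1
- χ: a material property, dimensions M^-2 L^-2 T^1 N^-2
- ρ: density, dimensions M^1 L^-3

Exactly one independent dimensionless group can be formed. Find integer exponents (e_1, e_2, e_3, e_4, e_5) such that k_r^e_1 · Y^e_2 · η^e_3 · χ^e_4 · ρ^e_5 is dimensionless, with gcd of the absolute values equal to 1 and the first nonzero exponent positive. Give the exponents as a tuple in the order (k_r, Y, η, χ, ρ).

(3, 1, 2, 1, -1)

M: e_1·(0) + e_2·(1) + e_3·(1) + e_4·(-2) + e_5·(1) = 0
L: e_1·(0) + e_2·(-1) + e_3·(0) + e_4·(-2) + e_5·(-3) = 0
T: e_1·(-1) + e_2·(-2) + e_3·(2) + e_4·(1) + e_5·(0) = 0
N: e_1·(0) + e_2·(0) + e_3·(1) + e_4·(-2) + e_5·(0) = 0
Solving this homogeneous linear system for the smallest-integer solution (first nonzero entry positive) gives (3, 1, 2, 1, -1).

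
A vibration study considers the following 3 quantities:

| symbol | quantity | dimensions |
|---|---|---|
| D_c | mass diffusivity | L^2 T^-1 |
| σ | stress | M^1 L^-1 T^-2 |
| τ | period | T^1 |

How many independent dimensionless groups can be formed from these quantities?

0

There are 3 variables and 3 base dimensions (M, L, T).
The dimension matrix has rank 3.
Independent dimensionless groups: 3 − 3 = 0.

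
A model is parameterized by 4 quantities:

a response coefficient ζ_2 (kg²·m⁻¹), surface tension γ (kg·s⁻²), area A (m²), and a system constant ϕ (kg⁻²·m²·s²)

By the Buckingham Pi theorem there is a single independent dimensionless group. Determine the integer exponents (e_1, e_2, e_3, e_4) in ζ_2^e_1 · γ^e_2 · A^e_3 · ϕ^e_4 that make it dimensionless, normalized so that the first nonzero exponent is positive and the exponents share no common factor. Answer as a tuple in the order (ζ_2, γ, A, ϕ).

M: e_1·(2) + e_2·(1) + e_3·(0) + e_4·(-2) = 0
L: e_1·(-1) + e_2·(0) + e_3·(2) + e_4·(2) = 0
T: e_1·(0) + e_2·(-2) + e_3·(0) + e_4·(2) = 0
Solving this homogeneous linear system for the smallest-integer solution (first nonzero entry positive) gives (2, 4, -3, 4).

(2, 4, -3, 4)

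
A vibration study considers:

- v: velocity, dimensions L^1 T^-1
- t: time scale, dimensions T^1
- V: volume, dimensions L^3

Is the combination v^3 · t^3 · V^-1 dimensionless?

yes

Sum the exponent of each base dimension across the product:
  L: 3·[v]_L + 3·[t]_L − [V]_L = 3·(1) + 3·(0) − (3) = 0
  T: 3·[v]_T + 3·[t]_T − [V]_T = 3·(-1) + 3·(1) − (0) = 0
All base exponents vanish — dimensionless.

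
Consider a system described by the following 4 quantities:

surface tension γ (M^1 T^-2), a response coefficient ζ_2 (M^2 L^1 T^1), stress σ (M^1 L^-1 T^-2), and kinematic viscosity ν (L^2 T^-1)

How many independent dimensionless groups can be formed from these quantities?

There are 4 variables and 3 base dimensions (M, L, T).
The dimension matrix has rank 3.
Independent dimensionless groups: 4 − 3 = 1.

1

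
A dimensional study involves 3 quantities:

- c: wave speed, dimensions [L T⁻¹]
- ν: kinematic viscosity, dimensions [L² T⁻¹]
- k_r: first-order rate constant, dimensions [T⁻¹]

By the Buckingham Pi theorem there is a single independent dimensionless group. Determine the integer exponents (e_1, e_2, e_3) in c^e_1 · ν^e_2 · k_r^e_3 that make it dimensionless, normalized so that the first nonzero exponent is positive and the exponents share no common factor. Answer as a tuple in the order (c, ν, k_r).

L: e_1·(1) + e_2·(2) + e_3·(0) = 0
T: e_1·(-1) + e_2·(-1) + e_3·(-1) = 0
Solving this homogeneous linear system for the smallest-integer solution (first nonzero entry positive) gives (2, -1, -1).

(2, -1, -1)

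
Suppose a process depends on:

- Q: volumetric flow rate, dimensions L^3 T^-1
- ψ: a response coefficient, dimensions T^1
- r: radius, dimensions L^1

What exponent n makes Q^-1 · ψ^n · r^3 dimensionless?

Balance the T exponent: (1)·n from ψ, plus −(-1) + 3·(0) = 1 from the rest, must sum to zero.
n + 1 = 0, so n = -1.

-1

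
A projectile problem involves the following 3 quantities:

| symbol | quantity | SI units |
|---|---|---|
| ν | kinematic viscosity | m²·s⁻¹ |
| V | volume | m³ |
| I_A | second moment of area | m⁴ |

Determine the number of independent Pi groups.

1

There are 3 variables and 2 base dimensions (L, T).
The dimension matrix has rank 2.
Independent dimensionless groups: 3 − 2 = 1.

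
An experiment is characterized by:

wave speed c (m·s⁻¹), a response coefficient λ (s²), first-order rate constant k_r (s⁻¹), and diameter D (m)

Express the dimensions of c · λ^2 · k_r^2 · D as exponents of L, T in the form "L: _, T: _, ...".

L: 2, T: 1

Collect each base-dimension exponent across the product:
  L: (1) + 2·(0) + 2·(0) + (1) = 2
  T: (-1) + 2·(2) + 2·(-1) + (0) = 1
So the dimensions are [L² T].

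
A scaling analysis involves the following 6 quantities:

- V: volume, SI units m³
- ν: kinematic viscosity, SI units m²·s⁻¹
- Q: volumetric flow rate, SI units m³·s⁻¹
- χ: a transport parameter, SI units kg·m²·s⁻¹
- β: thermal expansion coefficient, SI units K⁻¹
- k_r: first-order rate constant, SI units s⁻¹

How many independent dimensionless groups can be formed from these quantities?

2

There are 6 variables and 4 base dimensions (M, L, T, Θ).
The dimension matrix has rank 4.
Independent dimensionless groups: 6 − 4 = 2.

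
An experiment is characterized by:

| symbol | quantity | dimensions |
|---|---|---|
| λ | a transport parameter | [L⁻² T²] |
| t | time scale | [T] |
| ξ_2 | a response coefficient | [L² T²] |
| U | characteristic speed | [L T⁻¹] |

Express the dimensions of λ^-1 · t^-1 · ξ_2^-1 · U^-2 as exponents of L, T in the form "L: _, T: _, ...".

Collect each base-dimension exponent across the product:
  L: −(-2) − (0) − (2) − 2·(1) = -2
  T: −(2) − (1) − (2) − 2·(-1) = -3
So the dimensions are [L⁻² T⁻³].

L: -2, T: -3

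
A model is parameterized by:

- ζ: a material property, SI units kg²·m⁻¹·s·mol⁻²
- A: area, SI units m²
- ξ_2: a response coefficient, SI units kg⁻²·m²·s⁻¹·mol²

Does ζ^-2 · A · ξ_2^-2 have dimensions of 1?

Sum the exponent of each base dimension across the product:
  M: −2·[ζ]_M + [A]_M − 2·[ξ_2]_M = −2·(2) + (0) − 2·(-2) = 0
  L: −2·[ζ]_L + [A]_L − 2·[ξ_2]_L = −2·(-1) + (2) − 2·(2) = 0
  T: −2·[ζ]_T + [A]_T − 2·[ξ_2]_T = −2·(1) + (0) − 2·(-1) = 0
  N: −2·[ζ]_N + [A]_N − 2·[ξ_2]_N = −2·(-2) + (0) − 2·(2) = 0
All base exponents vanish — dimensionless.

yes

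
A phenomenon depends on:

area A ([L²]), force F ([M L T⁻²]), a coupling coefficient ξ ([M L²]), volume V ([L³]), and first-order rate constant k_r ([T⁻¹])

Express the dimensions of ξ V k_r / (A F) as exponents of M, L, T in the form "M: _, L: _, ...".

M: 0, L: 2, T: 1

Collect each base-dimension exponent across the product:
  M: −(0) − (1) + (1) + (0) + (0) = 0
  L: −(2) − (1) + (2) + (3) + (0) = 2
  T: −(0) − (-2) + (0) + (0) + (-1) = 1
So the dimensions are [L² T].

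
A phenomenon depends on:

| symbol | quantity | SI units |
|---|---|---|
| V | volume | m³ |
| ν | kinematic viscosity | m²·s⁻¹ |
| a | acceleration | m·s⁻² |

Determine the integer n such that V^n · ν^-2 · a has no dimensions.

1

Balance the L exponent: (3)·n from V, plus −2·(2) + (1) = -3 from the rest, must sum to zero.
3n − 3 = 0, so n = 1.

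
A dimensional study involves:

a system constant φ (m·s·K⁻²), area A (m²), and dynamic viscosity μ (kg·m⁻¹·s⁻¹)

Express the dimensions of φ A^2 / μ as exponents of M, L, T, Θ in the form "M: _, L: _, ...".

Collect each base-dimension exponent across the product:
  M: (0) + 2·(0) − (1) = -1
  L: (1) + 2·(2) − (-1) = 6
  T: (1) + 2·(0) − (-1) = 2
  Θ: (-2) + 2·(0) − (0) = -2
So the dimensions are [M⁻¹ L⁶ T² Θ⁻²].

M: -1, L: 6, T: 2, Θ: -2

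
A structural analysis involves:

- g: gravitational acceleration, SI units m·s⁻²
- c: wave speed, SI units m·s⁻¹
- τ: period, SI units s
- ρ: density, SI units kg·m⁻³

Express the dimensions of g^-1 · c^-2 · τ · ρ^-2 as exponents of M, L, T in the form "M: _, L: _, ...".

Collect each base-dimension exponent across the product:
  M: −(0) − 2·(0) + (0) − 2·(1) = -2
  L: −(1) − 2·(1) + (0) − 2·(-3) = 3
  T: −(-2) − 2·(-1) + (1) − 2·(0) = 5
So the dimensions are [M⁻² L³ T⁵].

M: -2, L: 3, T: 5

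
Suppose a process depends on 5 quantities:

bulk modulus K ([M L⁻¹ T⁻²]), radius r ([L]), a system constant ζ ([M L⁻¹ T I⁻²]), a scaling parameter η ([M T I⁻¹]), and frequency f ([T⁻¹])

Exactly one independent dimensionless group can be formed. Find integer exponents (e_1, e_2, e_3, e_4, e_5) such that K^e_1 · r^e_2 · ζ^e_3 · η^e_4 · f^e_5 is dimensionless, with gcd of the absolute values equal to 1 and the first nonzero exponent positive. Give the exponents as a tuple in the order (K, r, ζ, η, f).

M: e_1·(1) + e_2·(0) + e_3·(1) + e_4·(1) + e_5·(0) = 0
L: e_1·(-1) + e_2·(1) + e_3·(-1) + e_4·(0) + e_5·(0) = 0
T: e_1·(-2) + e_2·(0) + e_3·(1) + e_4·(1) + e_5·(-1) = 0
I: e_1·(0) + e_2·(0) + e_3·(-2) + e_4·(-1) + e_5·(0) = 0
Solving this homogeneous linear system for the smallest-integer solution (first nonzero entry positive) gives (1, 2, 1, -2, -3).

(1, 2, 1, -2, -3)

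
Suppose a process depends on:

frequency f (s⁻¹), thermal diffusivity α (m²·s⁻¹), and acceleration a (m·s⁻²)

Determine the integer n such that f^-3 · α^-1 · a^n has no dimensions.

Balance the L exponent: (1)·n from a, plus −3·(0) − (2) = -2 from the rest, must sum to zero.
n − 2 = 0, so n = 2.

2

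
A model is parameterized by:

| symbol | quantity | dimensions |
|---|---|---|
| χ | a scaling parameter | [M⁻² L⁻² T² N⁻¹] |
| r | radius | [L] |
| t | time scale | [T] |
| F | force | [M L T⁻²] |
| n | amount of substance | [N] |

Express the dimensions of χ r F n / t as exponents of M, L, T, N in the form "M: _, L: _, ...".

M: -1, L: 0, T: -1, N: 0

Collect each base-dimension exponent across the product:
  M: (-2) + (0) − (0) + (1) + (0) = -1
  L: (-2) + (1) − (0) + (1) + (0) = 0
  T: (2) + (0) − (1) + (-2) + (0) = -1
  N: (-1) + (0) − (0) + (0) + (1) = 0
So the dimensions are [M⁻¹ T⁻¹].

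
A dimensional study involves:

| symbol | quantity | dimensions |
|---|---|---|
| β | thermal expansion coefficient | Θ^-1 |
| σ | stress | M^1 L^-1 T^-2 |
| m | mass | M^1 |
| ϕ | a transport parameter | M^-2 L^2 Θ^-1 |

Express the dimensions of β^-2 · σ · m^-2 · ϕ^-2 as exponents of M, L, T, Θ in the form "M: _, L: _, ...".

M: 3, L: -5, T: -2, Θ: 4

Collect each base-dimension exponent across the product:
  M: −2·(0) + (1) − 2·(1) − 2·(-2) = 3
  L: −2·(0) + (-1) − 2·(0) − 2·(2) = -5
  T: −2·(0) + (-2) − 2·(0) − 2·(0) = -2
  Θ: −2·(-1) + (0) − 2·(0) − 2·(-1) = 4
So the dimensions are [M³ L⁻⁵ T⁻² Θ⁴].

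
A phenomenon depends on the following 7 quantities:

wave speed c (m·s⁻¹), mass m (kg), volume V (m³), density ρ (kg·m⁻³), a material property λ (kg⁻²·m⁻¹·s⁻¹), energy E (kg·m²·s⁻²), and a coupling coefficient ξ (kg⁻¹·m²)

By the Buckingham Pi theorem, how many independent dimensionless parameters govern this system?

There are 7 variables and 3 base dimensions (M, L, T).
The dimension matrix has rank 3.
Independent dimensionless groups: 7 − 3 = 4.

4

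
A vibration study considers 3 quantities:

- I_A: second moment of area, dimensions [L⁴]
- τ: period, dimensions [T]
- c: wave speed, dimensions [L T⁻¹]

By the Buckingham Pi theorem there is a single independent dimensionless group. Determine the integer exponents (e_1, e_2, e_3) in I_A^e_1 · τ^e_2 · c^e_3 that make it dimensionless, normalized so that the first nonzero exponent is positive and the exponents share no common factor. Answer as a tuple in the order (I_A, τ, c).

L: e_1·(4) + e_2·(0) + e_3·(1) = 0
T: e_1·(0) + e_2·(1) + e_3·(-1) = 0
Solving this homogeneous linear system for the smallest-integer solution (first nonzero entry positive) gives (1, -4, -4).

(1, -4, -4)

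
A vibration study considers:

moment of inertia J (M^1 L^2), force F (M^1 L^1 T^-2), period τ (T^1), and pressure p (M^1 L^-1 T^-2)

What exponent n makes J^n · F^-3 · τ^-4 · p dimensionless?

2

Balance the M exponent: (1)·n from J, plus −3·(1) − 4·(0) + (1) = -2 from the rest, must sum to zero.
n − 2 = 0, so n = 2.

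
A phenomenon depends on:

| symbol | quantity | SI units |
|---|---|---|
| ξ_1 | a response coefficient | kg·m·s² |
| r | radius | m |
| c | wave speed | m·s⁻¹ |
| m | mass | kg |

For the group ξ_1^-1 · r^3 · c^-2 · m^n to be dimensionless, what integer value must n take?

1

Balance the M exponent: (1)·n from m, plus −(1) + 3·(0) − 2·(0) = -1 from the rest, must sum to zero.
n − 1 = 0, so n = 1.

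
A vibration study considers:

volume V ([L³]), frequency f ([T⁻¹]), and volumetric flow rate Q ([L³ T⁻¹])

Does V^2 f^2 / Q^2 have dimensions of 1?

yes

Sum the exponent of each base dimension across the product:
  L: 2·[V]_L + 2·[f]_L − 2·[Q]_L = 2·(3) + 2·(0) − 2·(3) = 0
  T: 2·[V]_T + 2·[f]_T − 2·[Q]_T = 2·(0) + 2·(-1) − 2·(-1) = 0
All base exponents vanish — dimensionless.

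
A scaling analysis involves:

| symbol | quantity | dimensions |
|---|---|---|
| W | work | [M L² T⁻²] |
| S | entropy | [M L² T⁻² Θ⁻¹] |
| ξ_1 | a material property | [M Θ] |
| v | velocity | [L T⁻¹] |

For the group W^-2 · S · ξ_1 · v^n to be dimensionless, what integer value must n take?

Balance the L exponent: (1)·n from v, plus −2·(2) + (2) + (0) = -2 from the rest, must sum to zero.
n − 2 = 0, so n = 2.

2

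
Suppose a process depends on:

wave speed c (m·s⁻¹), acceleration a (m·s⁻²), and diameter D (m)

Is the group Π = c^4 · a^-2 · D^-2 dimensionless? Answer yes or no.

Sum the exponent of each base dimension across the product:
  M: 4·[c]_M − 2·[a]_M − 2·[D]_M = 4·(0) − 2·(0) − 2·(0) = 0
  L: 4·[c]_L − 2·[a]_L − 2·[D]_L = 4·(1) − 2·(1) − 2·(1) = 0
  T: 4·[c]_T − 2·[a]_T − 2·[D]_T = 4·(-1) − 2·(-2) − 2·(0) = 0
All base exponents vanish — dimensionless.

yes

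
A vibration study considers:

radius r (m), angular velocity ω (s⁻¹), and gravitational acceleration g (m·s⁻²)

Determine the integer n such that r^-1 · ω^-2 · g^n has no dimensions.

Balance the L exponent: (1)·n from g, plus −(1) − 2·(0) = -1 from the rest, must sum to zero.
n − 1 = 0, so n = 1.

1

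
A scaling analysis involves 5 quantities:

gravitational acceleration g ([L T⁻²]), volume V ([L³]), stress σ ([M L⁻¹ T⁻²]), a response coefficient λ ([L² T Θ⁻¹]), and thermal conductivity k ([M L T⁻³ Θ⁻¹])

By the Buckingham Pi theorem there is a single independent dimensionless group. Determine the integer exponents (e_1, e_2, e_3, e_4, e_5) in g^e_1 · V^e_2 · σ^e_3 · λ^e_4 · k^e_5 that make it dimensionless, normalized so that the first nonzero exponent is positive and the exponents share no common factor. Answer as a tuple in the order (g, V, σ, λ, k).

(3, -1, 3, 3, -3)

M: e_1·(0) + e_2·(0) + e_3·(1) + e_4·(0) + e_5·(1) = 0
L: e_1·(1) + e_2·(3) + e_3·(-1) + e_4·(2) + e_5·(1) = 0
T: e_1·(-2) + e_2·(0) + e_3·(-2) + e_4·(1) + e_5·(-3) = 0
Θ: e_1·(0) + e_2·(0) + e_3·(0) + e_4·(-1) + e_5·(-1) = 0
Solving this homogeneous linear system for the smallest-integer solution (first nonzero entry positive) gives (3, -1, 3, 3, -3).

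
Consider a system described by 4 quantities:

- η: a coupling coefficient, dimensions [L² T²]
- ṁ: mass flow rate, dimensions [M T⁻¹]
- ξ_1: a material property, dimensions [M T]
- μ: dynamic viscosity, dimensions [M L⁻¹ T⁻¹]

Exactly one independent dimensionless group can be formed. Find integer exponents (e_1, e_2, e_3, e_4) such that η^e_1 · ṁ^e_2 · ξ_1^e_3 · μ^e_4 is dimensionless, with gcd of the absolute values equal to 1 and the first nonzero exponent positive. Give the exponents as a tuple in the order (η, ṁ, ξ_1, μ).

M: e_1·(0) + e_2·(1) + e_3·(1) + e_4·(1) = 0
L: e_1·(2) + e_2·(0) + e_3·(0) + e_4·(-1) = 0
T: e_1·(2) + e_2·(-1) + e_3·(1) + e_4·(-1) = 0
Solving this homogeneous linear system for the smallest-integer solution (first nonzero entry positive) gives (1, -1, -1, 2).

(1, -1, -1, 2)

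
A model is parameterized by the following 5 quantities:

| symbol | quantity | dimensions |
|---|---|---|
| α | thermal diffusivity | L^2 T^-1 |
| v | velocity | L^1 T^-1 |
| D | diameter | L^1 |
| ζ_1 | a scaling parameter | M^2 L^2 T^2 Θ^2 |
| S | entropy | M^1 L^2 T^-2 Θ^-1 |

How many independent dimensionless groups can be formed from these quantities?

There are 5 variables and 4 base dimensions (M, L, T, Θ).
The dimension matrix has rank 4.
Independent dimensionless groups: 5 − 4 = 1.

1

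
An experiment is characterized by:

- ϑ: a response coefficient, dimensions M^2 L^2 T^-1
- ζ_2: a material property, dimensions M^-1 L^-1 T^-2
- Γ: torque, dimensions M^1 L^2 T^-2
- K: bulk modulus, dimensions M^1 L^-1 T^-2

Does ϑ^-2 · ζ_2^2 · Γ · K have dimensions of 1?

Sum the exponent of each base dimension across the product:
  M: −2·[ϑ]_M + 2·[ζ_2]_M + [Γ]_M + [K]_M = −2·(2) + 2·(-1) + (1) + (1) = -4
  L: −2·[ϑ]_L + 2·[ζ_2]_L + [Γ]_L + [K]_L = −2·(2) + 2·(-1) + (2) + (-1) = -5
  T: −2·[ϑ]_T + 2·[ζ_2]_T + [Γ]_T + [K]_T = −2·(-1) + 2·(-2) + (-2) + (-2) = -6
Net dimensions [M⁻⁴ L⁻⁵ T⁻⁶] ≠ [1] — not dimensionless.

no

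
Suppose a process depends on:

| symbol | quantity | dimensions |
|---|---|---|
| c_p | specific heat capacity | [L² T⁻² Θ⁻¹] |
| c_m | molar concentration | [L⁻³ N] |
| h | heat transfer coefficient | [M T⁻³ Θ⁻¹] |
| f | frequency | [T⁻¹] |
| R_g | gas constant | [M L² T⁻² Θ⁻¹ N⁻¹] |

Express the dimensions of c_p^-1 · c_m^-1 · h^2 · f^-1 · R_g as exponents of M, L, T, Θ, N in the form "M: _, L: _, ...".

M: 3, L: 3, T: -5, Θ: -2, N: -2

Collect each base-dimension exponent across the product:
  M: −(0) − (0) + 2·(1) − (0) + (1) = 3
  L: −(2) − (-3) + 2·(0) − (0) + (2) = 3
  T: −(-2) − (0) + 2·(-3) − (-1) + (-2) = -5
  Θ: −(-1) − (0) + 2·(-1) − (0) + (-1) = -2
  N: −(0) − (1) + 2·(0) − (0) + (-1) = -2
So the dimensions are [M³ L³ T⁻⁵ Θ⁻² N⁻²].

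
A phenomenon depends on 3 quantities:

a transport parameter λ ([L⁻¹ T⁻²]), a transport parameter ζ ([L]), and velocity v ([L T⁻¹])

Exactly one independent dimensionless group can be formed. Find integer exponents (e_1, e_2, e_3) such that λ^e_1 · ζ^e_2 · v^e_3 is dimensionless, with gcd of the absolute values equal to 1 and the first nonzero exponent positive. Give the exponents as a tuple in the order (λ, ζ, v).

(1, 3, -2)

L: e_1·(-1) + e_2·(1) + e_3·(1) = 0
T: e_1·(-2) + e_2·(0) + e_3·(-1) = 0
Solving this homogeneous linear system for the smallest-integer solution (first nonzero entry positive) gives (1, 3, -2).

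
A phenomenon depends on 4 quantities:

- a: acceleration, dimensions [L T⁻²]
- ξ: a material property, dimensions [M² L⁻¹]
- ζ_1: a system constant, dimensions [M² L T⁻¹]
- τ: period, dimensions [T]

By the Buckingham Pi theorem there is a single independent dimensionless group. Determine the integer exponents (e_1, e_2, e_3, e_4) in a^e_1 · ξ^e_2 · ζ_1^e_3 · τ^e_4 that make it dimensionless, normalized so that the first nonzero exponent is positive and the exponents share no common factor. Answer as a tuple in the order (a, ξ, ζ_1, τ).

(2, 1, -1, 3)

M: e_1·(0) + e_2·(2) + e_3·(2) + e_4·(0) = 0
L: e_1·(1) + e_2·(-1) + e_3·(1) + e_4·(0) = 0
T: e_1·(-2) + e_2·(0) + e_3·(-1) + e_4·(1) = 0
Solving this homogeneous linear system for the smallest-integer solution (first nonzero entry positive) gives (2, 1, -1, 3).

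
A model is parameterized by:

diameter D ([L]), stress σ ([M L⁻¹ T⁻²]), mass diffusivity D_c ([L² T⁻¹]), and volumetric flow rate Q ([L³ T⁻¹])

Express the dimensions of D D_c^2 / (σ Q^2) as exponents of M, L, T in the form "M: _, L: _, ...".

M: -1, L: 0, T: 2

Collect each base-dimension exponent across the product:
  M: (0) − (1) + 2·(0) − 2·(0) = -1
  L: (1) − (-1) + 2·(2) − 2·(3) = 0
  T: (0) − (-2) + 2·(-1) − 2·(-1) = 2
So the dimensions are [M⁻¹ T²].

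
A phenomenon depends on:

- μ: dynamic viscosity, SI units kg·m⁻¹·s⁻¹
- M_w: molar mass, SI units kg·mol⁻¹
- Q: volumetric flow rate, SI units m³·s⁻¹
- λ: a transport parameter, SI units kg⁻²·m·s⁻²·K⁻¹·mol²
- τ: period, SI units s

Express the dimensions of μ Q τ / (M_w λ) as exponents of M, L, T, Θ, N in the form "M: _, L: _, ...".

Collect each base-dimension exponent across the product:
  M: (1) − (1) + (0) − (-2) + (0) = 2
  L: (-1) − (0) + (3) − (1) + (0) = 1
  T: (-1) − (0) + (-1) − (-2) + (1) = 1
  Θ: (0) − (0) + (0) − (-1) + (0) = 1
  N: (0) − (-1) + (0) − (2) + (0) = -1
So the dimensions are [M² L T Θ N⁻¹].

M: 2, L: 1, T: 1, Θ: 1, N: -1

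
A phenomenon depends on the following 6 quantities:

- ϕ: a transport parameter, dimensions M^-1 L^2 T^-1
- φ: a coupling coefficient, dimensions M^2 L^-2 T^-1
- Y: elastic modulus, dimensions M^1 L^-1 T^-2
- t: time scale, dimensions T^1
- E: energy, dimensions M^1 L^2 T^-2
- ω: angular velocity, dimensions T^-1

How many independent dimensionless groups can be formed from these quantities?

3

There are 6 variables and 3 base dimensions (M, L, T).
The dimension matrix has rank 3.
Independent dimensionless groups: 6 − 3 = 3.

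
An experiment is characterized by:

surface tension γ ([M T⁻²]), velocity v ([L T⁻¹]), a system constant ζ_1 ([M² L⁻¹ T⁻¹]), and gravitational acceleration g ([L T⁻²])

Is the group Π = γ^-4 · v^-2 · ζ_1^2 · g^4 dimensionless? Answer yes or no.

Sum the exponent of each base dimension across the product:
  M: −4·[γ]_M − 2·[v]_M + 2·[ζ_1]_M + 4·[g]_M = −4·(1) − 2·(0) + 2·(2) + 4·(0) = 0
  L: −4·[γ]_L − 2·[v]_L + 2·[ζ_1]_L + 4·[g]_L = −4·(0) − 2·(1) + 2·(-1) + 4·(1) = 0
  T: −4·[γ]_T − 2·[v]_T + 2·[ζ_1]_T + 4·[g]_T = −4·(-2) − 2·(-1) + 2·(-1) + 4·(-2) = 0
All base exponents vanish — dimensionless.

yes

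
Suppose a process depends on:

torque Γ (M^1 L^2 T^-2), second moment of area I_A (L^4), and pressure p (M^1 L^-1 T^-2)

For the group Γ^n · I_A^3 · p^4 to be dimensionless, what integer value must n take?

-4

Balance the M exponent: (1)·n from Γ, plus 3·(0) + 4·(1) = 4 from the rest, must sum to zero.
n + 4 = 0, so n = -4.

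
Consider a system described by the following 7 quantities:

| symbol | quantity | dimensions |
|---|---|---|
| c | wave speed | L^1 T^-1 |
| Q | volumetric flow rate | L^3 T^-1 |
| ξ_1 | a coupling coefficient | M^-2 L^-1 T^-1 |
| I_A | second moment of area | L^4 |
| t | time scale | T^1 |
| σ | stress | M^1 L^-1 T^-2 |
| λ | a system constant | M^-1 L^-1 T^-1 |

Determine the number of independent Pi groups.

4

There are 7 variables and 3 base dimensions (M, L, T).
The dimension matrix has rank 3.
Independent dimensionless groups: 7 − 3 = 4.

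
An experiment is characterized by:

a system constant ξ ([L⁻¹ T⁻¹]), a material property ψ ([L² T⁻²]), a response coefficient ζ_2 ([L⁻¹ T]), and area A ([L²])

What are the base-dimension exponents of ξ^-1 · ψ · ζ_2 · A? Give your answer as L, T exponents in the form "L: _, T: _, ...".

L: 4, T: 0

Collect each base-dimension exponent across the product:
  L: −(-1) + (2) + (-1) + (2) = 4
  T: −(-1) + (-2) + (1) + (0) = 0
So the dimensions are [L⁴].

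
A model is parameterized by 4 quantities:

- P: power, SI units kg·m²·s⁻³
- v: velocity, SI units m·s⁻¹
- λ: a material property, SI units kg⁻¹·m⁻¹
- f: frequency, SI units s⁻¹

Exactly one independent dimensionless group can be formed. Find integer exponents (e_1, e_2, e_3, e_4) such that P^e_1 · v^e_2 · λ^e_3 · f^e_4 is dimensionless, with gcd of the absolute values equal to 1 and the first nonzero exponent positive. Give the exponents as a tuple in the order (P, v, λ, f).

(1, -1, 1, -2)

M: e_1·(1) + e_2·(0) + e_3·(-1) + e_4·(0) = 0
L: e_1·(2) + e_2·(1) + e_3·(-1) + e_4·(0) = 0
T: e_1·(-3) + e_2·(-1) + e_3·(0) + e_4·(-1) = 0
Solving this homogeneous linear system for the smallest-integer solution (first nonzero entry positive) gives (1, -1, 1, -2).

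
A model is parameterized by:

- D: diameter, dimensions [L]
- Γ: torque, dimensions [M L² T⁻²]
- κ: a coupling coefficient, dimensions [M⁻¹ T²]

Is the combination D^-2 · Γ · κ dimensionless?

Sum the exponent of each base dimension across the product:
  M: −2·[D]_M + [Γ]_M + [κ]_M = −2·(0) + (1) + (-1) = 0
  L: −2·[D]_L + [Γ]_L + [κ]_L = −2·(1) + (2) + (0) = 0
  T: −2·[D]_T + [Γ]_T + [κ]_T = −2·(0) + (-2) + (2) = 0
  Θ: −2·[D]_Θ + [Γ]_Θ + [κ]_Θ = −2·(0) + (0) + (0) = 0
All base exponents vanish — dimensionless.

yes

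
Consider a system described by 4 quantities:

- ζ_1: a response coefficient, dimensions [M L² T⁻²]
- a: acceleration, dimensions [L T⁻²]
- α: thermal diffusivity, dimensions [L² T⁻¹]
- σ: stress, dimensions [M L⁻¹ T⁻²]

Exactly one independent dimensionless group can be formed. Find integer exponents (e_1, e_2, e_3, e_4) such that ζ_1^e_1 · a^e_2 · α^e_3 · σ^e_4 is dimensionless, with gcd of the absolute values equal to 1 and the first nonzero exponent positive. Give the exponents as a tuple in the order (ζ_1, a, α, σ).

M: e_1·(1) + e_2·(0) + e_3·(0) + e_4·(1) = 0
L: e_1·(2) + e_2·(1) + e_3·(2) + e_4·(-1) = 0
T: e_1·(-2) + e_2·(-2) + e_3·(-1) + e_4·(-2) = 0
Solving this homogeneous linear system for the smallest-integer solution (first nonzero entry positive) gives (1, 1, -2, -1).

(1, 1, -2, -1)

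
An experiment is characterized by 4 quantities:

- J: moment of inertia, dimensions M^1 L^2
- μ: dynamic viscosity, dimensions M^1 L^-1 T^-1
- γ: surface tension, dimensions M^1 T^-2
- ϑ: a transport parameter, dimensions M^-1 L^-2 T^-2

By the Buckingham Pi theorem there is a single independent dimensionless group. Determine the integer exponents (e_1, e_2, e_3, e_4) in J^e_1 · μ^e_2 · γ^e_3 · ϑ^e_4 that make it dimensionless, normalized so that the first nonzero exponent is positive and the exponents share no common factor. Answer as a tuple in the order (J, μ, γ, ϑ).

(3, 2, -3, 2)

M: e_1·(1) + e_2·(1) + e_3·(1) + e_4·(-1) = 0
L: e_1·(2) + e_2·(-1) + e_3·(0) + e_4·(-2) = 0
T: e_1·(0) + e_2·(-1) + e_3·(-2) + e_4·(-2) = 0
Solving this homogeneous linear system for the smallest-integer solution (first nonzero entry positive) gives (3, 2, -3, 2).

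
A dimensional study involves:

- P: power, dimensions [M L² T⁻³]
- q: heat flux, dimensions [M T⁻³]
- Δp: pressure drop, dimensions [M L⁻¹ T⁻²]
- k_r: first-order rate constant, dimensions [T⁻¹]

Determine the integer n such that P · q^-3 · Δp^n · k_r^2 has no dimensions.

Balance the M exponent: (1)·n from Δp, plus (1) − 3·(1) + 2·(0) = -2 from the rest, must sum to zero.
n − 2 = 0, so n = 2.

2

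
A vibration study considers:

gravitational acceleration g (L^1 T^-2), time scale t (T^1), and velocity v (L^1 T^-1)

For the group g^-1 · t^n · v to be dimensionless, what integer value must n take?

Balance the T exponent: (1)·n from t, plus −(-2) + (-1) = 1 from the rest, must sum to zero.
n + 1 = 0, so n = -1.

-1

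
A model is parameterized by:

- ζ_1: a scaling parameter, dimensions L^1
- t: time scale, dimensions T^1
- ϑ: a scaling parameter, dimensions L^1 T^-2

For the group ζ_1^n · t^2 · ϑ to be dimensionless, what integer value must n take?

Balance the L exponent: (1)·n from ζ_1, plus 2·(0) + (1) = 1 from the rest, must sum to zero.
n + 1 = 0, so n = -1.

-1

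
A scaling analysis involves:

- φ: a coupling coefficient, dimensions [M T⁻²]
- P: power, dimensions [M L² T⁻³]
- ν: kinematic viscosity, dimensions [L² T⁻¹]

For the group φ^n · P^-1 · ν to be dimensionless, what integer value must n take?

1

Balance the M exponent: (1)·n from φ, plus −(1) + (0) = -1 from the rest, must sum to zero.
n − 1 = 0, so n = 1.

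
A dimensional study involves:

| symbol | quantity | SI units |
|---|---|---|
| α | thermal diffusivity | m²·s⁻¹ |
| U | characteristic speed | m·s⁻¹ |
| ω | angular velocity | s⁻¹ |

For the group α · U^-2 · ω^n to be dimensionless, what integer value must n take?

1

Balance the T exponent: (-1)·n from ω, plus (-1) − 2·(-1) = 1 from the rest, must sum to zero.
−n + 1 = 0, so n = 1.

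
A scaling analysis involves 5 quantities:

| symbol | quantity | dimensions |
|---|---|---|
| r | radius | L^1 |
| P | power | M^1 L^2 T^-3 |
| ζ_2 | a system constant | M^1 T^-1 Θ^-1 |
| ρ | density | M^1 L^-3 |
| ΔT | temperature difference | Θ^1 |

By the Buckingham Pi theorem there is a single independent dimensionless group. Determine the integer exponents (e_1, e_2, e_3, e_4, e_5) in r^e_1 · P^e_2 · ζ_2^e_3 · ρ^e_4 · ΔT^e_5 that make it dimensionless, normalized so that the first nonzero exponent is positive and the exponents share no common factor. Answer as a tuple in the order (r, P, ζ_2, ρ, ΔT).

(4, 1, -3, 2, -3)

M: e_1·(0) + e_2·(1) + e_3·(1) + e_4·(1) + e_5·(0) = 0
L: e_1·(1) + e_2·(2) + e_3·(0) + e_4·(-3) + e_5·(0) = 0
T: e_1·(0) + e_2·(-3) + e_3·(-1) + e_4·(0) + e_5·(0) = 0
Θ: e_1·(0) + e_2·(0) + e_3·(-1) + e_4·(0) + e_5·(1) = 0
Solving this homogeneous linear system for the smallest-integer solution (first nonzero entry positive) gives (4, 1, -3, 2, -3).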